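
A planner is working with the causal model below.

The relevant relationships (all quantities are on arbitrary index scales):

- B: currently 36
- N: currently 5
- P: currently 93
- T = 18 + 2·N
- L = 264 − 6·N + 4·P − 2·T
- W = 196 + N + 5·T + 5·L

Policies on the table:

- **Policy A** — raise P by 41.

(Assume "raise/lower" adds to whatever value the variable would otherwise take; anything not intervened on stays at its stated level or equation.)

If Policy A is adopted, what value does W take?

Policy A (P + 41):
  N = 5
  P = 93 + 41 = 134
  T = 18 + 2·5 = 28
  L = 264 − 6·5 + 4·134 − 2·28 = 714
  W = 196 + 5 + 5·28 + 5·714 = 3911

3911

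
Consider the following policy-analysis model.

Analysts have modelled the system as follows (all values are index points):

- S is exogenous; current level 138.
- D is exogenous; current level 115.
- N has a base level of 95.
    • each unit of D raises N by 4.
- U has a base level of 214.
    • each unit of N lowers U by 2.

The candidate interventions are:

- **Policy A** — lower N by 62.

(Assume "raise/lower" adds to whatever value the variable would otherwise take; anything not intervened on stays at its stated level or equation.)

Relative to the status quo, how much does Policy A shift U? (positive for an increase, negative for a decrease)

Baseline:
  D = 115
  N = 95 + 4·115 = 555
  U = 214 − 2·555 = -896
Policy A (N − 62):
  D = 115
  N = 95 + 4·115 (−62 from intervention) = 493
  U = 214 − 2·493 = -772
Change in U: -772 − (-896) = 124

124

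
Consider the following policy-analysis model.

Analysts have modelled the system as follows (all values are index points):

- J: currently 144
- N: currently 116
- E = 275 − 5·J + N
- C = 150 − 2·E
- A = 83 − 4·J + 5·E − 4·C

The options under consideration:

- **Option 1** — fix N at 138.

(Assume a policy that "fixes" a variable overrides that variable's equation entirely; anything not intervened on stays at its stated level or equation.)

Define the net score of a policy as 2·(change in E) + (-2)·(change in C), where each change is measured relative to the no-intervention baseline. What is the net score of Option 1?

132

Baseline:
  J = 144
  N = 116
  E = 275 − 5·144 + 116 = -329
  C = 150 − 2·(-329) = 808
Option 1 (N := 138):
  J = 144
  N = 138
  E = 275 − 5·144 + 138 = -307
  C = 150 − 2·(-307) = 764
ΔE = -307 − (-329) = 22; ΔC = 764 − 808 = -44
Score = 2·22 + (-2)·(-44) = 132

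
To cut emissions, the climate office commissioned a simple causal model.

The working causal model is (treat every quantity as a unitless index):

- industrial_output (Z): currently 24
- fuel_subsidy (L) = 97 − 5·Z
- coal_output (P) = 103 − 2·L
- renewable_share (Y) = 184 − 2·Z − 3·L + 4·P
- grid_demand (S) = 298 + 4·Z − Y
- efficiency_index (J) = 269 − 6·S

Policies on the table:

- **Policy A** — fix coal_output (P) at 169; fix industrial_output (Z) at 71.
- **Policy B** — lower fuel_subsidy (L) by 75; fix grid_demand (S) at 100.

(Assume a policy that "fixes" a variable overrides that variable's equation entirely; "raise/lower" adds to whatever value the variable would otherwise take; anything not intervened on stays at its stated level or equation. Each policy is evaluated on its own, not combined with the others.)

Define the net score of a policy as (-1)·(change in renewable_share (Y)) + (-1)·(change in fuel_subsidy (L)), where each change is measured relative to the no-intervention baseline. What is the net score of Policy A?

-456

Baseline:
  Z = 24
  L = 97 − 5·24 = -23
  P = 103 − 2·(-23) = 149
  Y = 184 − 2·24 − 3·(-23) + 4·149 = 801
Policy A (P := 169, Z := 71):
  Z = 71
  L = 97 − 5·71 = -258
  P = 169
  Y = 184 − 2·71 − 3·(-258) + 4·169 = 1492
ΔY = 1492 − 801 = 691; ΔL = -258 − (-23) = -235
Score = (-1)·691 + (-1)·(-235) = -456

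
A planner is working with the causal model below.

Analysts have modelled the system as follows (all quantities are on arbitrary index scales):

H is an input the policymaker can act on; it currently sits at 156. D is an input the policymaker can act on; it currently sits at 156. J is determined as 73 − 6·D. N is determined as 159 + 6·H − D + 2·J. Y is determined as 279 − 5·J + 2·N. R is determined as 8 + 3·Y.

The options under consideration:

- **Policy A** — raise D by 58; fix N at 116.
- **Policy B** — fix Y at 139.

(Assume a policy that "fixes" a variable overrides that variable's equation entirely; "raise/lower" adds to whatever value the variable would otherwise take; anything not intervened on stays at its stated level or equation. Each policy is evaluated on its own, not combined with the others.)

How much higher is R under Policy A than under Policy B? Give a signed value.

Policy A (D + 58, N := 116):
  H = 156
  D = 156 + 58 = 214
  J = 73 − 6·214 = -1211
  N = 116
  Y = 279 − 5·(-1211) + 2·116 = 6566
  R = 8 + 3·6566 = 19706
Policy B (Y := 139):
  H = 156
  D = 156
  J = 73 − 6·156 = -863
  N = 159 + 6·156 − 156 + 2·(-863) = -787
  Y = 139
  R = 8 + 3·139 = 425
R: 19706 − 425 = 19281

19281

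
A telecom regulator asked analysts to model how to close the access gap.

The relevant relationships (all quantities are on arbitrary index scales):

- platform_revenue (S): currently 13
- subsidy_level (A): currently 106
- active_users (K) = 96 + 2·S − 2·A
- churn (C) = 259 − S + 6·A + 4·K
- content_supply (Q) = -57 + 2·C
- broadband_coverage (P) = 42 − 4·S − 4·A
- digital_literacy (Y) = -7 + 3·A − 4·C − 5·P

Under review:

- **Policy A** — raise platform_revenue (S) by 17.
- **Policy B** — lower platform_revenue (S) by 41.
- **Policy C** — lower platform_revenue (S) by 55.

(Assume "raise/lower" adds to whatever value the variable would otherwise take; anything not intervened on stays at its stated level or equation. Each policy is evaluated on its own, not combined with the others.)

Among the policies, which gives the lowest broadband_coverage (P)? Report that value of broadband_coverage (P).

-502

Policy A (S + 17):
  S = 13 + 17 = 30
  A = 106
  P = 42 − 4·30 − 4·106 = -502
Policy B (S − 41):
  S = 13 − 41 = -28
  A = 106
  P = 42 − 4·(-28) − 4·106 = -270
Policy C (S − 55):
  S = 13 − 55 = -42
  A = 106
  P = 42 − 4·(-42) − 4·106 = -214
Comparing — Policy A: P=-502, Policy B: P=-270, Policy C: P=-214. Lowest is -502 (Policy A).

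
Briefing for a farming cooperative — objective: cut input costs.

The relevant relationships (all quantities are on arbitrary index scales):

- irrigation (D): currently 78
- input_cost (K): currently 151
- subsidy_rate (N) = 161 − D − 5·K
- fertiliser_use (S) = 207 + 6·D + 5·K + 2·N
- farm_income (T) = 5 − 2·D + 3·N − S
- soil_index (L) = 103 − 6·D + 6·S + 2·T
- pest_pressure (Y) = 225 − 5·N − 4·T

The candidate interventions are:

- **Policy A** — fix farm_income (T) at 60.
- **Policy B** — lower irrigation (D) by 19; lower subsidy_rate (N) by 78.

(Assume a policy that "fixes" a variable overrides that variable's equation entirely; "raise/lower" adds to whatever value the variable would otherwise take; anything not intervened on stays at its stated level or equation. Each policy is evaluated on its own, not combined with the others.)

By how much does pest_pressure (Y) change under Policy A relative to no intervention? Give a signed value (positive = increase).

-9252

Baseline:
  D = 78
  K = 151
  N = 161 − 78 − 5·151 = -672
  S = 207 + 6·78 + 5·151 + 2·(-672) = 86
  T = 5 − 2·78 + 3·(-672) − 86 = -2253
  Y = 225 − 5·(-672) − 4·(-2253) = 12597
Policy A (T := 60):
  D = 78
  K = 151
  N = 161 − 78 − 5·151 = -672
  S = 207 + 6·78 + 5·151 + 2·(-672) = 86
  T = 60
  Y = 225 − 5·(-672) − 4·60 = 3345
Change in Y: 3345 − 12597 = -9252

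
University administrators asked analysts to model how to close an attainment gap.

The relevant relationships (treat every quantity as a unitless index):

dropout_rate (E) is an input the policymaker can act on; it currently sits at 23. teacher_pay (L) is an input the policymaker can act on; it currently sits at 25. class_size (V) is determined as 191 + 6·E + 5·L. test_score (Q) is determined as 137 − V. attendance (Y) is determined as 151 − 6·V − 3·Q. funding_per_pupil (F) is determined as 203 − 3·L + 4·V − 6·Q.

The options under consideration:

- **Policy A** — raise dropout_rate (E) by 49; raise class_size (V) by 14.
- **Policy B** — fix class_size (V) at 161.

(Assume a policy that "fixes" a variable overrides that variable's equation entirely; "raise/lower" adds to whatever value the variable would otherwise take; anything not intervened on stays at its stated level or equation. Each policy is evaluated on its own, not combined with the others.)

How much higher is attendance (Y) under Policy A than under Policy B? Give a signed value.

Policy A (E + 49, V + 14):
  E = 23 + 49 = 72
  L = 25
  V = 191 + 6·72 + 5·25 (+14 from intervention) = 762
  Q = 137 − 762 = -625
  Y = 151 − 6·762 − 3·(-625) = -2546
Policy B (V := 161):
  E = 23
  L = 25
  V = 161
  Q = 137 − 161 = -24
  Y = 151 − 6·161 − 3·(-24) = -743
Y: -2546 − (-743) = -1803

-1803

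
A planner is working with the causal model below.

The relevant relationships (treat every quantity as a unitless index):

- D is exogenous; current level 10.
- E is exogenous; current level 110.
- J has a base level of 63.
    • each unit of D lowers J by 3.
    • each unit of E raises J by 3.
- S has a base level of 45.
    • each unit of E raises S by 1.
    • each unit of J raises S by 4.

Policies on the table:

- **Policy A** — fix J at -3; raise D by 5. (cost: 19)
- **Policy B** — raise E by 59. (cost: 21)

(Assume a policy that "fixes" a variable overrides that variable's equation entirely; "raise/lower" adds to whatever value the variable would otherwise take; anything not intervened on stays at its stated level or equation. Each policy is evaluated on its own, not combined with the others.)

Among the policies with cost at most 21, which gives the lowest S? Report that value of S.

Policy A (J := -3, D + 5):
  D = 10 + 5 = 15
  E = 110
  J = -3
  S = 45 + 110 + 4·(-3) = 143
Policy B (E + 59):
  D = 10
  E = 110 + 59 = 169
  J = 63 − 3·10 + 3·169 = 540
  S = 45 + 169 + 4·540 = 2374
Comparing — Policy A: S=143, Policy B: S=2374. Lowest is 143 (Policy A).

143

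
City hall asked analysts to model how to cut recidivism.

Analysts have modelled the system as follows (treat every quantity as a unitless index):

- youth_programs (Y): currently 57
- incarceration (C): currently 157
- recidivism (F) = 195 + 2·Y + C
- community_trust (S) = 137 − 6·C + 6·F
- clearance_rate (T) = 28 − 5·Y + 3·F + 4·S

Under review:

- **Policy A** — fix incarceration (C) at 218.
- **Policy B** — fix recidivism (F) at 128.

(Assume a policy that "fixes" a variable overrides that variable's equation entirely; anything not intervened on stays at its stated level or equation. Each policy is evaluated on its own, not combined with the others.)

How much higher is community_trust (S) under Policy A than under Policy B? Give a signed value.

2028

Policy A (C := 218):
  Y = 57
  C = 218
  F = 195 + 2·57 + 218 = 527
  S = 137 − 6·218 + 6·527 = 1991
Policy B (F := 128):
  Y = 57
  C = 157
  F = 128
  S = 137 − 6·157 + 6·128 = -37
S: 1991 − (-37) = 2028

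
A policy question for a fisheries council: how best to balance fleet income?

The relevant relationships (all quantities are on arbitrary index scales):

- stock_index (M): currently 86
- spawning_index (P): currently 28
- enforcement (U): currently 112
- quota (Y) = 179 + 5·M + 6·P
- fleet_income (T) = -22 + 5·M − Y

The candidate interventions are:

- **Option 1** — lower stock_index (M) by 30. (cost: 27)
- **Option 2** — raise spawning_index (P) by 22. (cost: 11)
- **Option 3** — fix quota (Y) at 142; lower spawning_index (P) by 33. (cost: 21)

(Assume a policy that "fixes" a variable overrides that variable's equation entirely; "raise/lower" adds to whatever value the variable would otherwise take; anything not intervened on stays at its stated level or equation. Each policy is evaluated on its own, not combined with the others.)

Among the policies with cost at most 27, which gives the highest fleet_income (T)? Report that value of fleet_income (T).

266

Option 1 (M − 30):
  M = 86 − 30 = 56
  P = 28
  Y = 179 + 5·56 + 6·28 = 627
  T = -22 + 5·56 − 627 = -369
Option 2 (P + 22):
  M = 86
  P = 28 + 22 = 50
  Y = 179 + 5·86 + 6·50 = 909
  T = -22 + 5·86 − 909 = -501
Option 3 (Y := 142, P − 33):
  M = 86
  P = 28 − 33 = -5
  Y = 142
  T = -22 + 5·86 − 142 = 266
Comparing — Option 1: T=-369, Option 2: T=-501, Option 3: T=266. Highest is 266 (Option 3).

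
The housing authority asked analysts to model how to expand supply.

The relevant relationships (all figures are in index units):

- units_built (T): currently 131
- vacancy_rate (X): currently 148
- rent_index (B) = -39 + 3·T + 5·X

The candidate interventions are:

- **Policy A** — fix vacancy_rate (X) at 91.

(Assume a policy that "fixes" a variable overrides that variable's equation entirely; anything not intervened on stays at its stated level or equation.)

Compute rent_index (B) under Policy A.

809

Policy A (X := 91):
  T = 131
  X = 91
  B = -39 + 3·131 + 5·91 = 809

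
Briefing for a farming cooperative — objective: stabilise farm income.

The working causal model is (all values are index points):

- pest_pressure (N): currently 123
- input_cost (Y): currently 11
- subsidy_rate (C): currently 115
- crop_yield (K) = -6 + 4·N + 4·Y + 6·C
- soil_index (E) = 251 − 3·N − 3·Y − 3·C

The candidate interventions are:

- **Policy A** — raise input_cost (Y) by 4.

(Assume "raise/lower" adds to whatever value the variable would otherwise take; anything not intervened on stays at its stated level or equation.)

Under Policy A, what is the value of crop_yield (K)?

Policy A (Y + 4):
  N = 123
  Y = 11 + 4 = 15
  C = 115
  K = -6 + 4·123 + 4·15 + 6·115 = 1236

1236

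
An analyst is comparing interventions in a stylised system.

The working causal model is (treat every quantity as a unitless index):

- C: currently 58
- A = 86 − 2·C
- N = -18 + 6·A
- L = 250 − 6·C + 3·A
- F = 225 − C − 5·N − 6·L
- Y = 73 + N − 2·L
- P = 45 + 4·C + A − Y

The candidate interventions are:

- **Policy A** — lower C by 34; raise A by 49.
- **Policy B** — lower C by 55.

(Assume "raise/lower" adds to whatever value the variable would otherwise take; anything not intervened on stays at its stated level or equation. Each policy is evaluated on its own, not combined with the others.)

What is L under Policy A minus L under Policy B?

-105

Policy A (C − 34, A + 49):
  C = 58 − 34 = 24
  A = 86 − 2·24 (+49 from intervention) = 87
  L = 250 − 6·24 + 3·87 = 367
Policy B (C − 55):
  C = 58 − 55 = 3
  A = 86 − 2·3 = 80
  L = 250 − 6·3 + 3·80 = 472
L: 367 − 472 = -105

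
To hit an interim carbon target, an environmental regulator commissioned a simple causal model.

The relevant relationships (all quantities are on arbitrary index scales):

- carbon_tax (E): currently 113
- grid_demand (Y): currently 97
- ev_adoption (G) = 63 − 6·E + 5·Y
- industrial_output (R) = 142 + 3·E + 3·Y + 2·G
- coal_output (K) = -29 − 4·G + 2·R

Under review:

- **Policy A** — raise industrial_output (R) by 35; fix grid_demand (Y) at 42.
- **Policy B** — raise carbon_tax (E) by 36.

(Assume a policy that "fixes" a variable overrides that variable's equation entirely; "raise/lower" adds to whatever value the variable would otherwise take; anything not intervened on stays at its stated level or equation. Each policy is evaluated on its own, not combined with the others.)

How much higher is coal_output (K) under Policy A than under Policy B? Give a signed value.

-476

Policy A (R + 35, Y := 42):
  E = 113
  Y = 42
  G = 63 − 6·113 + 5·42 = -405
  R = 142 + 3·113 + 3·42 + 2·(-405) (+35 from intervention) = -168
  K = -29 − 4·(-405) + 2·(-168) = 1255
Policy B (E + 36):
  E = 113 + 36 = 149
  Y = 97
  G = 63 − 6·149 + 5·97 = -346
  R = 142 + 3·149 + 3·97 + 2·(-346) = 188
  K = -29 − 4·(-346) + 2·188 = 1731
K: 1255 − 1731 = -476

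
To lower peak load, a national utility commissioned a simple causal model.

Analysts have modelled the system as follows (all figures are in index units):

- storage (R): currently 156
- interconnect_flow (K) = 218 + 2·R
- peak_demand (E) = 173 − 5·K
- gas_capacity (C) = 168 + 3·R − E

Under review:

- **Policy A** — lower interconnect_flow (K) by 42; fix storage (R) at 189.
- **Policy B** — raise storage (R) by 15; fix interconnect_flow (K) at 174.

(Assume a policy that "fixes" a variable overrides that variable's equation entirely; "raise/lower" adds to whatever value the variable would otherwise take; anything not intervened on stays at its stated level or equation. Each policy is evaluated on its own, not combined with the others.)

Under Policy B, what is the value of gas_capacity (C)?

1378

Policy B (R + 15, K := 174):
  R = 156 + 15 = 171
  K = 174
  E = 173 − 5·174 = -697
  C = 168 + 3·171 − (-697) = 1378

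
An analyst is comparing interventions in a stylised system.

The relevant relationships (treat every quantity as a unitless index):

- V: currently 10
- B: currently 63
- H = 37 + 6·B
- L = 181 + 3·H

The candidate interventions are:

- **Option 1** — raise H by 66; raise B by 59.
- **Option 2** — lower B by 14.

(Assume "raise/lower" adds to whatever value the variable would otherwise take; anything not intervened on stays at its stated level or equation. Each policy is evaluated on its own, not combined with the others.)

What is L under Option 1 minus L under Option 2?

1512

Option 1 (H + 66, B + 59):
  B = 63 + 59 = 122
  H = 37 + 6·122 (+66 from intervention) = 835
  L = 181 + 3·835 = 2686
Option 2 (B − 14):
  B = 63 − 14 = 49
  H = 37 + 6·49 = 331
  L = 181 + 3·331 = 1174
L: 2686 − 1174 = 1512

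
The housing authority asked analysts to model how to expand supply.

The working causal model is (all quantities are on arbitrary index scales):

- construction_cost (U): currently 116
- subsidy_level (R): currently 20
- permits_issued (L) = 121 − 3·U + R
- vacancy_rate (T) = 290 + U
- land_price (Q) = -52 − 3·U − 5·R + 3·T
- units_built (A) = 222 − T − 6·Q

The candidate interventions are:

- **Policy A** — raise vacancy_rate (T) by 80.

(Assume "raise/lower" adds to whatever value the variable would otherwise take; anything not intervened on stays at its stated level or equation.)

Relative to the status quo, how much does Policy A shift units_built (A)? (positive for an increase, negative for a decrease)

Baseline:
  U = 116
  R = 20
  T = 290 + 116 = 406
  Q = -52 − 3·116 − 5·20 + 3·406 = 718
  A = 222 − 406 − 6·718 = -4492
Policy A (T + 80):
  U = 116
  R = 20
  T = 290 + 116 (+80 from intervention) = 486
  Q = -52 − 3·116 − 5·20 + 3·486 = 958
  A = 222 − 486 − 6·958 = -6012
Change in A: -6012 − (-4492) = -1520

-1520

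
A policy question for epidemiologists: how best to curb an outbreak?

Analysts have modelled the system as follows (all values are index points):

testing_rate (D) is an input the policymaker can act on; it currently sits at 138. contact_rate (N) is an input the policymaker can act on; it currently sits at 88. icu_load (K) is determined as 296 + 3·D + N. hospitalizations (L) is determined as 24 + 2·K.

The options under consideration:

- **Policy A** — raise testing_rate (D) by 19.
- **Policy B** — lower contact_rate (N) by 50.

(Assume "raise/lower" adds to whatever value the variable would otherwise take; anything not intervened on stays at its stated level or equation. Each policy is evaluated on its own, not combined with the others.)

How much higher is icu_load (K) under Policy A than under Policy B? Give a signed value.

Policy A (D + 19):
  D = 138 + 19 = 157
  N = 88
  K = 296 + 3·157 + 88 = 855
Policy B (N − 50):
  D = 138
  N = 88 − 50 = 38
  K = 296 + 3·138 + 38 = 748
K: 855 − 748 = 107

107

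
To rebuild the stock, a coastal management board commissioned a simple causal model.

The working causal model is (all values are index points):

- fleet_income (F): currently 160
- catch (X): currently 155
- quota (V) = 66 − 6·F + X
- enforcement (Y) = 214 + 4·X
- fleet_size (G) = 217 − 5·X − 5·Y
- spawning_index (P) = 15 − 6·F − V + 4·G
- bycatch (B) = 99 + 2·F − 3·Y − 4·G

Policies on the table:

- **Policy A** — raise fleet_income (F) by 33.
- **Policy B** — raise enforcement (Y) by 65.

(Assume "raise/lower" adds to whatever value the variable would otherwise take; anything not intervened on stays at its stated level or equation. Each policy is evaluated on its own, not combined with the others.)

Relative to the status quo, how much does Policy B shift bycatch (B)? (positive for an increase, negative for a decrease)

Baseline:
  F = 160
  X = 155
  Y = 214 + 4·155 = 834
  G = 217 − 5·155 − 5·834 = -4728
  B = 99 + 2·160 − 3·834 − 4·(-4728) = 16829
Policy B (Y + 65):
  F = 160
  X = 155
  Y = 214 + 4·155 (+65 from intervention) = 899
  G = 217 − 5·155 − 5·899 = -5053
  B = 99 + 2·160 − 3·899 − 4·(-5053) = 17934
Change in B: 17934 − 16829 = 1105

1105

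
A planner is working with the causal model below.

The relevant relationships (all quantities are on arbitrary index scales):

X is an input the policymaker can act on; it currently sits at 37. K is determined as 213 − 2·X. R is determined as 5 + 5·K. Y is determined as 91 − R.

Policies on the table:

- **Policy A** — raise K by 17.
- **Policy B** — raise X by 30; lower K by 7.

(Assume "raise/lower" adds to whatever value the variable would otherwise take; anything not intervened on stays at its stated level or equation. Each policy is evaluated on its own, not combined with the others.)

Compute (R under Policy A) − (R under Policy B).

420

Policy A (K + 17):
  X = 37
  K = 213 − 2·37 (+17 from intervention) = 156
  R = 5 + 5·156 = 785
Policy B (X + 30, K − 7):
  X = 37 + 30 = 67
  K = 213 − 2·67 (−7 from intervention) = 72
  R = 5 + 5·72 = 365
R: 785 − 365 = 420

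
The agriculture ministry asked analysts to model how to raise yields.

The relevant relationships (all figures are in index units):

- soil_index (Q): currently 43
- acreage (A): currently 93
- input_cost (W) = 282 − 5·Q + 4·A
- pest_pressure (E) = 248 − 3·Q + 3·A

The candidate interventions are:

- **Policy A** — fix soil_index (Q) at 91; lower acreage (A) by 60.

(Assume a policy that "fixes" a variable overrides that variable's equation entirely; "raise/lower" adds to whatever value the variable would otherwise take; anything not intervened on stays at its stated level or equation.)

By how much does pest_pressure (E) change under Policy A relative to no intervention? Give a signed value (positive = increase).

-324

Baseline:
  Q = 43
  A = 93
  E = 248 − 3·43 + 3·93 = 398
Policy A (Q := 91, A − 60):
  Q = 91
  A = 93 − 60 = 33
  E = 248 − 3·91 + 3·33 = 74
Change in E: 74 − 398 = -324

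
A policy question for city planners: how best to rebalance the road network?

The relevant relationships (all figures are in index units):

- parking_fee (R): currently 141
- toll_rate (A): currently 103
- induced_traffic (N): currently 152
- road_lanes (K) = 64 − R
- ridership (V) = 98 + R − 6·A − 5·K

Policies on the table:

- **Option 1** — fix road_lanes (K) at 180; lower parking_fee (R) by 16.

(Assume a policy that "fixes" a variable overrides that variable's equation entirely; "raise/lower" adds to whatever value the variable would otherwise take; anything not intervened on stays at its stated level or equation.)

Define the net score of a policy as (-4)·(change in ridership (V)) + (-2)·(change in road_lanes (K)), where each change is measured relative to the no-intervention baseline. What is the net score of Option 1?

4690

Baseline:
  R = 141
  A = 103
  K = 64 − 141 = -77
  V = 98 + 141 − 6·103 − 5·(-77) = 6
Option 1 (K := 180, R − 16):
  R = 141 − 16 = 125
  A = 103
  K = 180
  V = 98 + 125 − 6·103 − 5·180 = -1295
ΔV = -1295 − 6 = -1301; ΔK = 180 − (-77) = 257
Score = (-4)·(-1301) + (-2)·257 = 4690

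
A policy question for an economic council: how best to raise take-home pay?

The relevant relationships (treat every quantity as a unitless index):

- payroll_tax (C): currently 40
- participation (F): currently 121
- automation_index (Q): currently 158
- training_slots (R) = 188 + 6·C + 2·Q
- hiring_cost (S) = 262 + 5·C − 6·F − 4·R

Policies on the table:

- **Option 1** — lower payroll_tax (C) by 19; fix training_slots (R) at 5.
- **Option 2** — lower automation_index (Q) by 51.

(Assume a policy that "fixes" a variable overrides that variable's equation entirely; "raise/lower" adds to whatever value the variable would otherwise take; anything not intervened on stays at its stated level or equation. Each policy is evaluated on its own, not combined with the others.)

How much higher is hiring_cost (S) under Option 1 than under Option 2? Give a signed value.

2453

Option 1 (C − 19, R := 5):
  C = 40 − 19 = 21
  F = 121
  Q = 158
  R = 5
  S = 262 + 5·21 − 6·121 − 4·5 = -379
Option 2 (Q − 51):
  C = 40
  F = 121
  Q = 158 − 51 = 107
  R = 188 + 6·40 + 2·107 = 642
  S = 262 + 5·40 − 6·121 − 4·642 = -2832
S: -379 − (-2832) = 2453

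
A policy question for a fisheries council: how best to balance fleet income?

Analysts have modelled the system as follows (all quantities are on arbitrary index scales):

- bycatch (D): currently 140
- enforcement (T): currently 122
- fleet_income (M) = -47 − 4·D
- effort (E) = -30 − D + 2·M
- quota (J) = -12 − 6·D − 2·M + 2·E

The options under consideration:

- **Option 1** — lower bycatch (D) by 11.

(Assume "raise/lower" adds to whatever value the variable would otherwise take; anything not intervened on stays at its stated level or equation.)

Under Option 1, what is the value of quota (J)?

Option 1 (D − 11):
  D = 140 − 11 = 129
  M = -47 − 4·129 = -563
  E = -30 − 129 + 2·(-563) = -1285
  J = -12 − 6·129 − 2·(-563) + 2·(-1285) = -2230

-2230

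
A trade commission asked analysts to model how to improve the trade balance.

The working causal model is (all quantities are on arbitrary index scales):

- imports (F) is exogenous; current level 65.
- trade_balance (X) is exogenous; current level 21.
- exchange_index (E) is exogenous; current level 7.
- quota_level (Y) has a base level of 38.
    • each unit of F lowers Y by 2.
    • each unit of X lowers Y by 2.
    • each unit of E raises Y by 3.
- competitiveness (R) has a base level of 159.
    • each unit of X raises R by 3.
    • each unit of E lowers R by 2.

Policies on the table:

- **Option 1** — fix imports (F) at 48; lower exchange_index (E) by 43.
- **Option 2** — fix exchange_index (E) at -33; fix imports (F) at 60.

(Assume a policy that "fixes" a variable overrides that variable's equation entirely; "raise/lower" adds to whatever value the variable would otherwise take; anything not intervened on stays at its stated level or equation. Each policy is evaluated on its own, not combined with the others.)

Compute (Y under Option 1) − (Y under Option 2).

15

Option 1 (F := 48, E − 43):
  F = 48
  X = 21
  E = 7 − 43 = -36
  Y = 38 − 2·48 − 2·21 + 3·(-36) = -208
Option 2 (E := -33, F := 60):
  F = 60
  X = 21
  E = -33
  Y = 38 − 2·60 − 2·21 + 3·(-33) = -223
Y: -208 − (-223) = 15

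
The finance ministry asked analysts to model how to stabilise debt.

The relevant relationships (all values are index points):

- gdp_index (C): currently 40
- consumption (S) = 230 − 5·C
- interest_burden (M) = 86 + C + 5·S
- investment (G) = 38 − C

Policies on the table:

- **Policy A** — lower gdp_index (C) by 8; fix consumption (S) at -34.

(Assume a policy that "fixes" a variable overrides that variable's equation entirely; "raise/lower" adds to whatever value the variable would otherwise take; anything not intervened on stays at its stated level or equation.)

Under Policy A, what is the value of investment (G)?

Policy A (C − 8, S := -34):
  C = 40 − 8 = 32
  G = 38 − 32 = 6

6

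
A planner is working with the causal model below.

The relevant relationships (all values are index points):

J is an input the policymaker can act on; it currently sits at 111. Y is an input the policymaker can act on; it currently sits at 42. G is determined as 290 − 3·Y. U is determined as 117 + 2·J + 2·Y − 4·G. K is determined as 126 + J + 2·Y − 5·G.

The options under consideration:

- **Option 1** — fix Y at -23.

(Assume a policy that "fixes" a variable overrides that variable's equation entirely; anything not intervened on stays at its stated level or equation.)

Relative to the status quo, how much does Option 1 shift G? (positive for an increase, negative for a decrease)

195

Baseline:
  Y = 42
  G = 290 − 3·42 = 164
Option 1 (Y := -23):
  Y = -23
  G = 290 − 3·(-23) = 359
Change in G: 359 − 164 = 195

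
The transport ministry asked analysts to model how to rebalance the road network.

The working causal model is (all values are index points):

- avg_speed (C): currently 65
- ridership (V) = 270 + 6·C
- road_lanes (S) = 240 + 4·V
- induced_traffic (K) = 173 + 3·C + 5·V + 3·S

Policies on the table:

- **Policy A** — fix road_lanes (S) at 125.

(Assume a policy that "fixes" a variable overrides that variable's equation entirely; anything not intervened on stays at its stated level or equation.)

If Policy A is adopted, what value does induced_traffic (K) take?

Policy A (S := 125):
  C = 65
  V = 270 + 6·65 = 660
  S = 125
  K = 173 + 3·65 + 5·660 + 3·125 = 4043

4043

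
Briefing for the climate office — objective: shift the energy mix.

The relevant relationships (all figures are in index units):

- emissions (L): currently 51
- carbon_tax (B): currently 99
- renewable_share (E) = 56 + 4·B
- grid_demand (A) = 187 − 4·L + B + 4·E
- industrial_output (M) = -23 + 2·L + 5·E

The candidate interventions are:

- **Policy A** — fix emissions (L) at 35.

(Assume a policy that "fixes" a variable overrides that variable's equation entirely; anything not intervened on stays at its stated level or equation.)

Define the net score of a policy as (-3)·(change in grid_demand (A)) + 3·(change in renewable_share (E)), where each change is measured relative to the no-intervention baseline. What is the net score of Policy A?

-192

Baseline:
  L = 51
  B = 99
  E = 56 + 4·99 = 452
  A = 187 − 4·51 + 99 + 4·452 = 1890
Policy A (L := 35):
  L = 35
  B = 99
  E = 56 + 4·99 = 452
  A = 187 − 4·35 + 99 + 4·452 = 1954
ΔA = 1954 − 1890 = 64; ΔE = 452 − 452 = 0
Score = (-3)·64 + 3·0 = -192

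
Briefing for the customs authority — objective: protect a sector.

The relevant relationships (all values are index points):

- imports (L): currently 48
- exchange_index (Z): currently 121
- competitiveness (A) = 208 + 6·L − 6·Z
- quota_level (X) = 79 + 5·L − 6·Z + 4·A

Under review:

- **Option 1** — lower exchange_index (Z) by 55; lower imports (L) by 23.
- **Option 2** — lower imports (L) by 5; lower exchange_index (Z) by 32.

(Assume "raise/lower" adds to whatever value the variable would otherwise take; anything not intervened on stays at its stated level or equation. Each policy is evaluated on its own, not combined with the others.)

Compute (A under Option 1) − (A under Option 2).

Option 1 (Z − 55, L − 23):
  L = 48 − 23 = 25
  Z = 121 − 55 = 66
  A = 208 + 6·25 − 6·66 = -38
Option 2 (L − 5, Z − 32):
  L = 48 − 5 = 43
  Z = 121 − 32 = 89
  A = 208 + 6·43 − 6·89 = -68
A: -38 − (-68) = 30

30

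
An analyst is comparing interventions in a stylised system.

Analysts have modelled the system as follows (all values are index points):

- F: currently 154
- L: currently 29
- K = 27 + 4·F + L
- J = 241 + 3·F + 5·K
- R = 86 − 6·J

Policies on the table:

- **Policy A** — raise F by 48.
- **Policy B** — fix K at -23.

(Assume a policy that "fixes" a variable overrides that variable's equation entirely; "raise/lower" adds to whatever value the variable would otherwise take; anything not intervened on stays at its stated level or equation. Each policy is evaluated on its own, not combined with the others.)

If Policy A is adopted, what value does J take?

5167

Policy A (F + 48):
  F = 154 + 48 = 202
  L = 29
  K = 27 + 4·202 + 29 = 864
  J = 241 + 3·202 + 5·864 = 5167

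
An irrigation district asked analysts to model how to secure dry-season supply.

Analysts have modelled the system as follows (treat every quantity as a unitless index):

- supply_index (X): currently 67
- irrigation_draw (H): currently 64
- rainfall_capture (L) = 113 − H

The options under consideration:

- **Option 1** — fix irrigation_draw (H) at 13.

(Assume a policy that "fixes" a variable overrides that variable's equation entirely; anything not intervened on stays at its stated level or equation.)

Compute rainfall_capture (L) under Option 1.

Option 1 (H := 13):
  H = 13
  L = 113 − 13 = 100

100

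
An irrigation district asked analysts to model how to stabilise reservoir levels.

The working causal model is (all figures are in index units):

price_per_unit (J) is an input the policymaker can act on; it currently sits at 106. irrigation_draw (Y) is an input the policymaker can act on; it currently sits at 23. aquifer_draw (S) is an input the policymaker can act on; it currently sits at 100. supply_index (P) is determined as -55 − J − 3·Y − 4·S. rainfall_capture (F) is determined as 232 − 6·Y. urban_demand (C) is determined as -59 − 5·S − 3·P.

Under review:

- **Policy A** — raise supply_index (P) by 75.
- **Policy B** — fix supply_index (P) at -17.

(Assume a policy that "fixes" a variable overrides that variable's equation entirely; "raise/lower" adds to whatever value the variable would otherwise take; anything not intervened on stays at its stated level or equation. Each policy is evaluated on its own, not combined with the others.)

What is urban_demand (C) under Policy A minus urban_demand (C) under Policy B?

1614

Policy A (P + 75):
  J = 106
  Y = 23
  S = 100
  P = -55 − 106 − 3·23 − 4·100 (+75 from intervention) = -555
  C = -59 − 5·100 − 3·(-555) = 1106
Policy B (P := -17):
  J = 106
  Y = 23
  S = 100
  P = -17
  C = -59 − 5·100 − 3·(-17) = -508
C: 1106 − (-508) = 1614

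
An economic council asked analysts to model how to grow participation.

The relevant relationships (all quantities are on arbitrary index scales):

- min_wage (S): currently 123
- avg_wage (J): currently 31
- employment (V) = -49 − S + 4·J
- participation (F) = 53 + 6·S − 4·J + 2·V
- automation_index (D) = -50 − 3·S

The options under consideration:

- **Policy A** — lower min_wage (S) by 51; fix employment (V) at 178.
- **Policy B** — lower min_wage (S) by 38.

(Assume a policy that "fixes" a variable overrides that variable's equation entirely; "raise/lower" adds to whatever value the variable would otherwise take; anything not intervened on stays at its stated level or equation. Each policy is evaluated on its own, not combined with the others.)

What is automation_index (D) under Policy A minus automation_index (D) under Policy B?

Policy A (S − 51, V := 178):
  S = 123 − 51 = 72
  D = -50 − 3·72 = -266
Policy B (S − 38):
  S = 123 − 38 = 85
  D = -50 − 3·85 = -305
D: -266 − (-305) = 39

39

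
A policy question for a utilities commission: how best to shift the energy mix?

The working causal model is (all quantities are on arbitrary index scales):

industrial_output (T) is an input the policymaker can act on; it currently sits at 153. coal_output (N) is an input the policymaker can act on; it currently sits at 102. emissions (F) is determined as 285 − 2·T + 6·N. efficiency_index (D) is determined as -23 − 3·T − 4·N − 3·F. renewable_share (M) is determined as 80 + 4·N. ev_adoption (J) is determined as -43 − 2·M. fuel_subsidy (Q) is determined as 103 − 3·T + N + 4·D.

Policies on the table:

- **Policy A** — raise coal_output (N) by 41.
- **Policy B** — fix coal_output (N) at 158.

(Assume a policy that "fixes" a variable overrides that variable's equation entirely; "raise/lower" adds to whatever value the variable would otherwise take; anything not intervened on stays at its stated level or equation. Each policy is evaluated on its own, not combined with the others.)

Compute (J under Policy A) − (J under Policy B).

120

Policy A (N + 41):
  N = 102 + 41 = 143
  M = 80 + 4·143 = 652
  J = -43 − 2·652 = -1347
Policy B (N := 158):
  N = 158
  M = 80 + 4·158 = 712
  J = -43 − 2·712 = -1467
J: -1347 − (-1467) = 120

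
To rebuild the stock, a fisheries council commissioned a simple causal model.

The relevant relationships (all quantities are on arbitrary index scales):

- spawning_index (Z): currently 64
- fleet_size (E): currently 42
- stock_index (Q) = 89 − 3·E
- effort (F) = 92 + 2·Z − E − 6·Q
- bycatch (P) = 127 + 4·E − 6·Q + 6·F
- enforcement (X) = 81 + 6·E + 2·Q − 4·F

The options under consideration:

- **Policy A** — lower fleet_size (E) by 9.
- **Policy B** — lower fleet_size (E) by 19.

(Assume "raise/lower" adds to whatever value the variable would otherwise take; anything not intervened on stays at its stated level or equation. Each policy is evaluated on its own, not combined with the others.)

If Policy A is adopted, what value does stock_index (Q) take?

-10

Policy A (E − 9):
  E = 42 − 9 = 33
  Q = 89 − 3·33 = -10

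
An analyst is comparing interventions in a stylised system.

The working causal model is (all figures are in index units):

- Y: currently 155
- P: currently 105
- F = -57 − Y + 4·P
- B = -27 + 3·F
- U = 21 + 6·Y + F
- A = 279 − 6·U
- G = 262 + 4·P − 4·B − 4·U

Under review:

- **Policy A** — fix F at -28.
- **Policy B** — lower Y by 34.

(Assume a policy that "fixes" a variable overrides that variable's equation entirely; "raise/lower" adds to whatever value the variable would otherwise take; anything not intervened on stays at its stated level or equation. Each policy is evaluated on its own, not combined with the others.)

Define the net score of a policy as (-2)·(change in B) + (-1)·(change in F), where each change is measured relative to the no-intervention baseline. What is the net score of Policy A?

Baseline:
  Y = 155
  P = 105
  F = -57 − 155 + 4·105 = 208
  B = -27 + 3·208 = 597
Policy A (F := -28):
  Y = 155
  P = 105
  F = -28
  B = -27 + 3·(-28) = -111
ΔB = -111 − 597 = -708; ΔF = -28 − 208 = -236
Score = (-2)·(-708) + (-1)·(-236) = 1652

1652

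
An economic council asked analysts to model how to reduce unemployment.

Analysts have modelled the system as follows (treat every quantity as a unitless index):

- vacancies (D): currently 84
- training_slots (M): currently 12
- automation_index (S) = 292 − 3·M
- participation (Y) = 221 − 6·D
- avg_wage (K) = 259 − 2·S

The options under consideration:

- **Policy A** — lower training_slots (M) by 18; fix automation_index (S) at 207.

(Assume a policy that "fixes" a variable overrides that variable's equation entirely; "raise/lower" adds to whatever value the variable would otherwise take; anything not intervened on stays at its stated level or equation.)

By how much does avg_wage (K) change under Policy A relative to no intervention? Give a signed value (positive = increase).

98

Baseline:
  M = 12
  S = 292 − 3·12 = 256
  K = 259 − 2·256 = -253
Policy A (M − 18, S := 207):
  M = 12 − 18 = -6
  S = 207
  K = 259 − 2·207 = -155
Change in K: -155 − (-253) = 98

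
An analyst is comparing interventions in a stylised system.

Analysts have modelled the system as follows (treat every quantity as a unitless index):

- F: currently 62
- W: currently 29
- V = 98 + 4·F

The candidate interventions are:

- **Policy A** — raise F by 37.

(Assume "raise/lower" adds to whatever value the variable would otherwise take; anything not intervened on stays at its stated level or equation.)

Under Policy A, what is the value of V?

494

Policy A (F + 37):
  F = 62 + 37 = 99
  V = 98 + 4·99 = 494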